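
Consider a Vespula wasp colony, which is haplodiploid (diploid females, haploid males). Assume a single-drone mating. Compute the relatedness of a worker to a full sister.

Haplodiploid full sisters inherit their father's entire haploid genome identically (contributing 1/2) and on average half of their mother's contribution (1/2 · 1/2 = 1/4); r = 1/2 + 1/4 = 3/4.

0.75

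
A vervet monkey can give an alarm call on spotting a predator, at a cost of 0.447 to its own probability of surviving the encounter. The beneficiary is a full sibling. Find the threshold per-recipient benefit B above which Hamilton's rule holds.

r to a full sibling = 0.5 (full sibs share both parents — two paths of length 2: r = 2·(1/2)^2 = 1/2).
Hamilton's rule with n recipients of equal r: n·r·B > C, so B > C/(n·r) = 0.447/(1·0.5) = 0.894.

0.894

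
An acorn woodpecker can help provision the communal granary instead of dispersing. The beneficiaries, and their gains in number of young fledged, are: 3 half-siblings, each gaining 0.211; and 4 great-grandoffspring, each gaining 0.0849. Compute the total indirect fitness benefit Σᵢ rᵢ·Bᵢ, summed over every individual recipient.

r to a half-sibling = 0.25 (half-sibs share one parent — one path of length 2: r = (1/2)^2 = 1/4).
r to a great-grandoffspring = 0.125 (three parent–offspring links: r = (1/2)^3 = 1/8).
Summing one r·B term per recipient: 3·0.25·0.211 + 4·0.125·0.0849 = 0.2007.

0.2007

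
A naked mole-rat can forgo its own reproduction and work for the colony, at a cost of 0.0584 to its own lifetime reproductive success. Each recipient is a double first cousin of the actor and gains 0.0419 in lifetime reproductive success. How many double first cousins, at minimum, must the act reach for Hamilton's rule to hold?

r to a double first cousin = 0.25 (double first cousins share both grandparent pairs — four paths of length 4: r = 4·(1/2)^4 = 1/4).
Hamilton's rule: n·r·B > C  ⇒  n > C/(r·B) = 0.0584/(0.25·0.0419) = 5.575.
The smallest integer exceeding 5.575 is 6.

6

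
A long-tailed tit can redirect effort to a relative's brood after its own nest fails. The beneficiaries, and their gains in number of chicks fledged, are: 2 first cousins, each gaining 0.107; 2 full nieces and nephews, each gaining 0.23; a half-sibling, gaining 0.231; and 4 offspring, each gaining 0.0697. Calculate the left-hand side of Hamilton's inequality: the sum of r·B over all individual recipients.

0.3389

r to a first cousin = 1/8 (first cousins share one grandparent pair — two paths of length 4: r = 2·(1/2)^4 = 1/8).
r to a full niece or nephew = 1/4 (full aunt/uncle↔niece/nephew: two paths of length 3 through the shared grandparent pair: r = 2·(1/2)^3 = 1/4).
r to a half-sibling = 0.25 (half-sibs share one parent — one path of length 2: r = (1/2)^2 = 1/4).
r to an offspring = 0.5 (one parent–offspring link: r = (1/2)^1 = 1/2).
Summing one r·B term per recipient: 2·0.125·0.107 + 2·0.25·0.23 + 1·0.25·0.231 + 4·0.5·0.0697 = 0.3389.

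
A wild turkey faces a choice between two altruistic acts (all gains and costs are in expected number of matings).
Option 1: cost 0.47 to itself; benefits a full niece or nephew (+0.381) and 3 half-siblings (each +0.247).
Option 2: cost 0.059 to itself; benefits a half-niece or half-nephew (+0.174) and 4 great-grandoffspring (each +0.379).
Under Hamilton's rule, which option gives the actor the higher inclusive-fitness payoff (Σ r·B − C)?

Option 2

Option 1: r to a full niece or nephew = 0.25.
Option 1: r to a half-sibling = 0.25.
Option 1: Σ r·B − C = (1·0.25·0.381 + 3·0.25·0.247) − 0.47 = -0.1895.
Option 2: r to a half-niece or half-nephew = 0.125.
Option 2: r to a great-grandoffspring = 0.125.
Option 2: Σ r·B − C = (1·0.125·0.174 + 4·0.125·0.379) − 0.059 = 0.15225.
Option 2 has the higher net inclusive-fitness payoff.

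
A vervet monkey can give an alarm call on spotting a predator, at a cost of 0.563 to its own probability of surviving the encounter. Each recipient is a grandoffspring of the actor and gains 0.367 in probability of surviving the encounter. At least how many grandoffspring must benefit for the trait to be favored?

r to a grandoffspring = 0.25 (two parent–offspring links: r = (1/2)^2 = 1/4).
Hamilton's rule: n·r·B > C  ⇒  n > C/(r·B) = 0.563/(0.25·0.367) = 6.136.
The smallest integer exceeding 6.136 is 7.

7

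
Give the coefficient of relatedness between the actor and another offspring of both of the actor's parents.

0.5

Each parent–offspring link contributes a factor of 1/2, and independent paths through distinct common ancestors add.
Full sibs share both parents — two paths of length 2: r = 2·(1/2)^2 = 1/2.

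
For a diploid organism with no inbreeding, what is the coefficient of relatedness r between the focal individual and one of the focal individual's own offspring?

0.5

Each parent–offspring link contributes a factor of 1/2, and independent paths through distinct common ancestors add.
One parent–offspring link: r = (1/2)^1 = 1/2.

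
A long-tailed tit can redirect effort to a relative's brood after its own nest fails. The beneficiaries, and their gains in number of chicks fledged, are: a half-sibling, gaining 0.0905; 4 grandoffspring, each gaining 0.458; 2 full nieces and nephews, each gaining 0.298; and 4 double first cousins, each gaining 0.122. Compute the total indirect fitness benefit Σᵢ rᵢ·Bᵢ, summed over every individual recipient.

r to a half-sibling = 0.25 (half-sibs share one parent — one path of length 2: r = (1/2)^2 = 1/4).
r to a grandoffspring = 1/4 (two parent–offspring links: r = (1/2)^2 = 1/4).
r to a full niece or nephew = 0.25 (full aunt/uncle↔niece/nephew: two paths of length 3 through the shared grandparent pair: r = 2·(1/2)^3 = 1/4).
r to a double first cousin = 1/4 (double first cousins share both grandparent pairs — four paths of length 4: r = 4·(1/2)^4 = 1/4).
Summing one r·B term per recipient: 1·0.25·0.0905 + 4·0.25·0.458 + 2·0.25·0.298 + 4·0.25·0.122 = 0.751625.

0.751625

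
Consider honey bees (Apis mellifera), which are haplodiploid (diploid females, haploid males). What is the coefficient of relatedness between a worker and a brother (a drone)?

Her haploid brother carries none of their father's genes and a random half of their mother's genome; that half matches the maternal half of her own genome with probability 1/2: r = 1/2 · 1/2 = 1/4.

0.25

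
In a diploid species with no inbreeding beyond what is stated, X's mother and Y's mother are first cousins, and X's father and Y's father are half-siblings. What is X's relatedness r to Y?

Relatedness sums over independent paths through distinct common ancestors.
X and Y are related in two ways: second cousins through their mothers (r = 1/32) and half first cousins through their fathers (r = 1/16).
r = 1/32 + 1/16 = 0.09375.

0.09375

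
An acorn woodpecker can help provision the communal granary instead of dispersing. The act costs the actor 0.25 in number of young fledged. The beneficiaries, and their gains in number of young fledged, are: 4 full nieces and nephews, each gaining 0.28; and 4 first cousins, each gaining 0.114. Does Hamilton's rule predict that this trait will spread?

Yes

Hamilton's rule: the trait is favored when the sum of r·B over every recipient exceeds the actor's cost C.
r to a full niece or nephew = 1/4 (full aunt/uncle↔niece/nephew: two paths of length 3 through the shared grandparent pair: r = 2·(1/2)^3 = 1/4).
r to a first cousin = 0.125 (first cousins share one grandparent pair — two paths of length 4: r = 2·(1/2)^4 = 1/8).
Summing one r·B term per recipient: 4·0.25·0.28 + 4·0.125·0.114 = 0.337.
0.337 > 0.25: the indirect benefit exceeds the cost.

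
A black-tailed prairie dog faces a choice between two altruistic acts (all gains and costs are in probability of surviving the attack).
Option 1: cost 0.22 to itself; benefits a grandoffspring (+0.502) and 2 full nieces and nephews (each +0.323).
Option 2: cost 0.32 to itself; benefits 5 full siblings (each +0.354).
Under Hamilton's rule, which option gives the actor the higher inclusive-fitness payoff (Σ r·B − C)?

Option 2

Option 1: r to a grandoffspring = 0.25.
Option 1: r to a full niece or nephew = 0.25.
Option 1: Σ r·B − C = (1·0.25·0.502 + 2·0.25·0.323) − 0.22 = 0.067.
Option 2: r to a full sibling = 0.5.
Option 2: Σ r·B − C = (5·0.5·0.354) − 0.32 = 0.565.
Option 2 has the higher net inclusive-fitness payoff.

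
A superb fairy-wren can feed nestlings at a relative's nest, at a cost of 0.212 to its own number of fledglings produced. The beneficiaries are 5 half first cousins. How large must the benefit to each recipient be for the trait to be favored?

0.6784

r to a half first cousin = 1/16 (half first cousins share one grandparent — one path of length 4: r = (1/2)^4 = 1/16).
Hamilton's rule with n recipients of equal r: n·r·B > C, so B > C/(n·r) = 0.212/(5·0.0625) = 0.6784.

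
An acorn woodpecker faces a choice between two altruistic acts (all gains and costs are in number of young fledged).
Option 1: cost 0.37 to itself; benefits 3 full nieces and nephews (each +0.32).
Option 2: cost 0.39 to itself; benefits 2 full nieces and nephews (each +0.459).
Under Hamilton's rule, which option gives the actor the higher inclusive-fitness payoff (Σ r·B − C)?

Option 1: r to a full niece or nephew = 0.25.
Option 1: Σ r·B − C = (3·0.25·0.32) − 0.37 = -0.13.
Option 2: r to a full niece or nephew = 0.25.
Option 2: Σ r·B − C = (2·0.25·0.459) − 0.39 = -0.1605.
Option 1 has the higher net inclusive-fitness payoff.

Option 1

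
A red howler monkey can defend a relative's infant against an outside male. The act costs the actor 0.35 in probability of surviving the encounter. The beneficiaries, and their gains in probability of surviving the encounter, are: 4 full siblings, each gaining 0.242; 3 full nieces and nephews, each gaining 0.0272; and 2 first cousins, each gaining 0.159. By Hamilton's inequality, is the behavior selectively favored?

Hamilton's rule: the trait is favored when the sum of r·B over every recipient exceeds the actor's cost C.
r to a full sibling = 1/2 (full sibs share both parents — two paths of length 2: r = 2·(1/2)^2 = 1/2).
r to a full niece or nephew = 0.25 (full aunt/uncle↔niece/nephew: two paths of length 3 through the shared grandparent pair: r = 2·(1/2)^3 = 1/4).
r to a first cousin = 1/8 (first cousins share one grandparent pair — two paths of length 4: r = 2·(1/2)^4 = 1/8).
Summing one r·B term per recipient: 4·0.5·0.242 + 3·0.25·0.0272 + 2·0.125·0.159 = 0.54415.
0.54415 > 0.35: the indirect benefit exceeds the cost.

Yes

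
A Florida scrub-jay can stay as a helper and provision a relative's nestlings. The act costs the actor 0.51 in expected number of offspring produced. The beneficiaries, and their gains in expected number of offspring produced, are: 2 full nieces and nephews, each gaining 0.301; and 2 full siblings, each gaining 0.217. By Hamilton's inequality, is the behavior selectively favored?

No

Hamilton's rule: the trait is favored when the sum of r·B over every recipient exceeds the actor's cost C.
r to a full niece or nephew = 0.25 (full aunt/uncle↔niece/nephew: two paths of length 3 through the shared grandparent pair: r = 2·(1/2)^3 = 1/4).
r to a full sibling = 0.5 (full sibs share both parents — two paths of length 2: r = 2·(1/2)^2 = 1/2).
Summing one r·B term per recipient: 2·0.25·0.301 + 2·0.5·0.217 = 0.3675.
0.3675 < 0.51: the indirect benefit is less than the cost.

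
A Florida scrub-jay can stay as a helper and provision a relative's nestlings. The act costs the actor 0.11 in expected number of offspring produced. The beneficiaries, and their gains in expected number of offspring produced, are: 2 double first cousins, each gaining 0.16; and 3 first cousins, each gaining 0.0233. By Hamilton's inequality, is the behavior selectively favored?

No

Hamilton's rule: the trait is favored when the sum of r·B over every recipient exceeds the actor's cost C.
r to a double first cousin = 0.25 (double first cousins share both grandparent pairs — four paths of length 4: r = 4·(1/2)^4 = 1/4).
r to a first cousin = 1/8 (first cousins share one grandparent pair — two paths of length 4: r = 2·(1/2)^4 = 1/8).
Summing one r·B term per recipient: 2·0.25·0.16 + 3·0.125·0.0233 = 0.0887375.
0.0887375 < 0.11: the indirect benefit is less than the cost.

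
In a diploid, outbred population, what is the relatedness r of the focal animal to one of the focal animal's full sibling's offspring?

0.25

Each parent–offspring link contributes a factor of 1/2, and independent paths through distinct common ancestors add.
Full aunt/uncle↔niece/nephew: two paths of length 3 through the shared grandparent pair: r = 2·(1/2)^3 = 1/4.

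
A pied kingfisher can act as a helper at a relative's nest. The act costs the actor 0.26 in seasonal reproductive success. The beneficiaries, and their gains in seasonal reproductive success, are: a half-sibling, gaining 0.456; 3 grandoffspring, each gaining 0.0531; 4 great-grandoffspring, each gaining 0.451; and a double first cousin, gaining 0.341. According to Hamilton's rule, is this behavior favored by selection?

Hamilton's rule: the trait is favored when the sum of r·B over every recipient exceeds the actor's cost C.
r to a half-sibling = 1/4 (half-sibs share one parent — one path of length 2: r = (1/2)^2 = 1/4).
r to a grandoffspring = 0.25 (two parent–offspring links: r = (1/2)^2 = 1/4).
r to a great-grandoffspring = 0.125 (three parent–offspring links: r = (1/2)^3 = 1/8).
r to a double first cousin = 1/4 (double first cousins share both grandparent pairs — four paths of length 4: r = 4·(1/2)^4 = 1/4).
Summing one r·B term per recipient: 1·0.25·0.456 + 3·0.25·0.0531 + 4·0.125·0.451 + 1·0.25·0.341 = 0.464575.
0.464575 > 0.26: the indirect benefit exceeds the cost.

Yes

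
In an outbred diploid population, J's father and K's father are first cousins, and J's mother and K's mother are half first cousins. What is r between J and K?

With two independent routes of shared ancestry, r is the sum of the two contributions.
J and K are related in two ways: second cousins through their fathers (r = 1/32) and half second cousins through their mothers (r = 1/64).
r = 1/32 + 1/64 = 3/64 = 0.046875.

0.046875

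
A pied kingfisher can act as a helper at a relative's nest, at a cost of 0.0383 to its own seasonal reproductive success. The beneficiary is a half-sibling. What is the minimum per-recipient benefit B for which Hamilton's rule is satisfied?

0.1532

r to a half-sibling = 1/4 (half-sibs share one parent — one path of length 2: r = (1/2)^2 = 1/4).
Hamilton's rule with n recipients of equal r: n·r·B > C, so B > C/(n·r) = 0.0383/(1·0.25) = 0.1532.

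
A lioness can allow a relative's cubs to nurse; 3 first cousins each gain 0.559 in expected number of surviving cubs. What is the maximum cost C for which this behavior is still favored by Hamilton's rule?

0.209625

r to a first cousin = 1/8 (first cousins share one grandparent pair — two paths of length 4: r = 2·(1/2)^4 = 1/8).
Hamilton's rule: n·r·B > C, so the trait is favored while C < n·r·B = 3·0.125·0.559 = 0.209625.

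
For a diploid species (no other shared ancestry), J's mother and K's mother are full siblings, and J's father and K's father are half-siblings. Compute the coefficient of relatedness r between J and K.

0.1875

Relatedness sums over independent paths through distinct common ancestors.
J and K are related in two ways: first cousins through their mothers (r = 1/8) and half first cousins through their fathers (r = 1/16).
r = 1/8 + 1/16 = 0.1875.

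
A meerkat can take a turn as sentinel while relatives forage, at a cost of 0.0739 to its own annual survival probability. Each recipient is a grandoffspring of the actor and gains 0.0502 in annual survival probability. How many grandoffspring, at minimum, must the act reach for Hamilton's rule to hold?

r to a grandoffspring = 1/4 (two parent–offspring links: r = (1/2)^2 = 1/4).
Hamilton's rule: n·r·B > C  ⇒  n > C/(r·B) = 0.0739/(0.25·0.0502) = 5.888.
The smallest integer exceeding 5.888 is 6.

6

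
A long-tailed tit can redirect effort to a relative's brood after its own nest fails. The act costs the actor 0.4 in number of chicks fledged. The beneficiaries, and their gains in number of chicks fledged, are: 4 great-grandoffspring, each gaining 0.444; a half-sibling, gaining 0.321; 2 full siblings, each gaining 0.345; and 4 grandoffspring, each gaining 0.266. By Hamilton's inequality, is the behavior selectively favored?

Yes

Hamilton's rule: the trait is favored when the sum of r·B over every recipient exceeds the actor's cost C.
r to a great-grandoffspring = 0.125 (three parent–offspring links: r = (1/2)^3 = 1/8).
r to a half-sibling = 1/4 (half-sibs share one parent — one path of length 2: r = (1/2)^2 = 1/4).
r to a full sibling = 0.5 (full sibs share both parents — two paths of length 2: r = 2·(1/2)^2 = 1/2).
r to a grandoffspring = 1/4 (two parent–offspring links: r = (1/2)^2 = 1/4).
Summing one r·B term per recipient: 4·0.125·0.444 + 1·0.25·0.321 + 2·0.5·0.345 + 4·0.25·0.266 = 0.91325.
0.91325 > 0.4: the indirect benefit exceeds the cost.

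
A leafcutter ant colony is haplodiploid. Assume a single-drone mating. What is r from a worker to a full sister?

Haplodiploid full sisters inherit their father's entire haploid genome identically (contributing 1/2) and on average half of their mother's contribution (1/2 · 1/2 = 1/4); r = 1/2 + 1/4 = 3/4.

0.75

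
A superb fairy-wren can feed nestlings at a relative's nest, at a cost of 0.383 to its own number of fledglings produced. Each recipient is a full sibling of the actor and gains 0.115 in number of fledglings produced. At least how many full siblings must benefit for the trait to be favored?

7

r to a full sibling = 0.5 (full sibs share both parents — two paths of length 2: r = 2·(1/2)^2 = 1/2).
Hamilton's rule: n·r·B > C  ⇒  n > C/(r·B) = 0.383/(0.5·0.115) = 6.661.
The smallest integer exceeding 6.661 is 7.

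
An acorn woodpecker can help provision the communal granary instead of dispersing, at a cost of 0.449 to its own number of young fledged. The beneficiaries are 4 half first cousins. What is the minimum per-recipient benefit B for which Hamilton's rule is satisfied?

r to a half first cousin = 0.0625 (half first cousins share one grandparent — one path of length 4: r = (1/2)^4 = 1/16).
Hamilton's rule with n recipients of equal r: n·r·B > C, so B > C/(n·r) = 0.449/(4·0.0625) = 1.796.

1.796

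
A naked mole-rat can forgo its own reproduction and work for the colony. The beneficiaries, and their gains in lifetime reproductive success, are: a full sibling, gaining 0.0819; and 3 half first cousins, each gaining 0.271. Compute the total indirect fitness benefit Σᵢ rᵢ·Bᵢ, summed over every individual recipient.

r to a full sibling = 1/2 (full sibs share both parents — two paths of length 2: r = 2·(1/2)^2 = 1/2).
r to a half first cousin = 1/16 (half first cousins share one grandparent — one path of length 4: r = (1/2)^4 = 1/16).
Summing one r·B term per recipient: 1·0.5·0.0819 + 3·0.0625·0.271 = 0.0917625.

0.0917625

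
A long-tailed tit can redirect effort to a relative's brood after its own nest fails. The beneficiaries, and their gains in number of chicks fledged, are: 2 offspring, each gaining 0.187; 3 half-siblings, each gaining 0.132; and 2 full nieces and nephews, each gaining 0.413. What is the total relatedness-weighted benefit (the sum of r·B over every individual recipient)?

0.4925

r to an offspring = 0.5 (one parent–offspring link: r = (1/2)^1 = 1/2).
r to a half-sibling = 1/4 (half-sibs share one parent — one path of length 2: r = (1/2)^2 = 1/4).
r to a full niece or nephew = 1/4 (full aunt/uncle↔niece/nephew: two paths of length 3 through the shared grandparent pair: r = 2·(1/2)^3 = 1/4).
Summing one r·B term per recipient: 2·0.5·0.187 + 3·0.25·0.132 + 2·0.25·0.413 = 0.4925.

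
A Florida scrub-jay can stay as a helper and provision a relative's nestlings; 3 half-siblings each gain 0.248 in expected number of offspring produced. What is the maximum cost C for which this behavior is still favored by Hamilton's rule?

0.186

r to a half-sibling = 1/4 (half-sibs share one parent — one path of length 2: r = (1/2)^2 = 1/4).
Hamilton's rule: n·r·B > C, so the trait is favored while C < n·r·B = 3·0.25·0.248 = 0.186.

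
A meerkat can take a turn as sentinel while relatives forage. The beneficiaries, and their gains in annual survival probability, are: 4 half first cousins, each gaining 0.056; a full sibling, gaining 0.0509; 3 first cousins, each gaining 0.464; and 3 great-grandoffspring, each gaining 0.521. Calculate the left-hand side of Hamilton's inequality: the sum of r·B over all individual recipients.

0.408825

r to a half first cousin = 0.0625 (half first cousins share one grandparent — one path of length 4: r = (1/2)^4 = 1/16).
r to a full sibling = 0.5 (full sibs share both parents — two paths of length 2: r = 2·(1/2)^2 = 1/2).
r to a first cousin = 0.125 (first cousins share one grandparent pair — two paths of length 4: r = 2·(1/2)^4 = 1/8).
r to a great-grandoffspring = 0.125 (three parent–offspring links: r = (1/2)^3 = 1/8).
Summing one r·B term per recipient: 4·0.0625·0.056 + 1·0.5·0.0509 + 3·0.125·0.464 + 3·0.125·0.521 = 0.408825.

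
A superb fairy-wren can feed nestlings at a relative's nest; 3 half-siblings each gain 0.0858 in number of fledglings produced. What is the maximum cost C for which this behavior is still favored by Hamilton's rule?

r to a half-sibling = 1/4 (half-sibs share one parent — one path of length 2: r = (1/2)^2 = 1/4).
Hamilton's rule: n·r·B > C, so the trait is favored while C < n·r·B = 3·0.25·0.0858 = 0.06435.

0.06435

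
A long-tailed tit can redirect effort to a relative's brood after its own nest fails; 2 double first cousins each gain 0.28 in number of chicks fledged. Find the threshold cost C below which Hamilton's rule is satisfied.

0.14

r to a double first cousin = 1/4 (double first cousins share both grandparent pairs — four paths of length 4: r = 4·(1/2)^4 = 1/4).
Hamilton's rule: n·r·B > C, so the trait is favored while C < n·r·B = 2·0.25·0.28 = 0.14.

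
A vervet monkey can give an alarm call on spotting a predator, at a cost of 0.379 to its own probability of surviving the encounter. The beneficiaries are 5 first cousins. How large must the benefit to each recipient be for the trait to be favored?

r to a first cousin = 1/8 (first cousins share one grandparent pair — two paths of length 4: r = 2·(1/2)^4 = 1/8).
Hamilton's rule with n recipients of equal r: n·r·B > C, so B > C/(n·r) = 0.379/(5·0.125) = 0.6064.

0.6064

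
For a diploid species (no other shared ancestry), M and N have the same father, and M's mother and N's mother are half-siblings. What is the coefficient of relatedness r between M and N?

0.3125

Wright's path rule: contributions from independent ancestry routes add.
M and N are related in two ways: half-sibs through their shared father (r = 1/4) and half first cousins through their mothers (r = 1/16).
r = 1/4 + 1/16 = 0.3125.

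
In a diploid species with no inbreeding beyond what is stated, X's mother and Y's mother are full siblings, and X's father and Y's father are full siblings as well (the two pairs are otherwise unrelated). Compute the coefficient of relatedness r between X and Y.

With two independent routes of shared ancestry, r is the sum of the two contributions.
X and Y are related in two ways: first cousins through their mothers (r = 1/8) and first cousins through their fathers (r = 1/8) — i.e. double first cousins.
r = 1/8 + 1/8 = 0.25.

0.25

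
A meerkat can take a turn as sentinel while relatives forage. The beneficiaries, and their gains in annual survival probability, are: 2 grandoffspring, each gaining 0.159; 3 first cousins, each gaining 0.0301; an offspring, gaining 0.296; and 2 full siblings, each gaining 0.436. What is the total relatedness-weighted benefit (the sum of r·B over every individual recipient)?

0.6747875

r to a grandoffspring = 1/4 (two parent–offspring links: r = (1/2)^2 = 1/4).
r to a first cousin = 1/8 (first cousins share one grandparent pair — two paths of length 4: r = 2·(1/2)^4 = 1/8).
r to an offspring = 1/2 (one parent–offspring link: r = (1/2)^1 = 1/2).
r to a full sibling = 0.5 (full sibs share both parents — two paths of length 2: r = 2·(1/2)^2 = 1/2).
Summing one r·B term per recipient: 2·0.25·0.159 + 3·0.125·0.0301 + 1·0.5·0.296 + 2·0.5·0.436 = 0.6747875.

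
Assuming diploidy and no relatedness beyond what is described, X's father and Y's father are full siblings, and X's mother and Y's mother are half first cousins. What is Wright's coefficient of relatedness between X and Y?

Independent pedigree routes through distinct common ancestors add.
X and Y are related in two ways: first cousins through their fathers (r = 1/8) and half second cousins through their mothers (r = 1/64).
r = 1/8 + 1/64 = 0.140625.

0.140625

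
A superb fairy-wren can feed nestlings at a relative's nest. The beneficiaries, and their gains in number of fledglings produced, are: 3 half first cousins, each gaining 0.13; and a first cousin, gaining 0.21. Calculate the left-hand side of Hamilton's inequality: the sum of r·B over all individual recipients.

0.050625

r to a half first cousin = 0.0625 (half first cousins share one grandparent — one path of length 4: r = (1/2)^4 = 1/16).
r to a first cousin = 0.125 (first cousins share one grandparent pair — two paths of length 4: r = 2·(1/2)^4 = 1/8).
Summing one r·B term per recipient: 3·0.0625·0.13 + 1·0.125·0.21 = 0.050625.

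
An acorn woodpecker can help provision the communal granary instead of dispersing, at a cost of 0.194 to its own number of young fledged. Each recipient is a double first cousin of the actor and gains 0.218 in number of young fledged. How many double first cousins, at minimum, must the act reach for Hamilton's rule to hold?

r to a double first cousin = 1/4 (double first cousins share both grandparent pairs — four paths of length 4: r = 4·(1/2)^4 = 1/4).
Hamilton's rule: n·r·B > C  ⇒  n > C/(r·B) = 0.194/(0.25·0.218) = 3.56.
The smallest integer exceeding 3.56 is 4.

4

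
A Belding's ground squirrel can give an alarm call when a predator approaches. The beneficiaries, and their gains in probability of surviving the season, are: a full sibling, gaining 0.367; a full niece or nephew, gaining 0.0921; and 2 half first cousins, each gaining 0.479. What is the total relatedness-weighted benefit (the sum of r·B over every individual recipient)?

r to a full sibling = 1/2 (full sibs share both parents — two paths of length 2: r = 2·(1/2)^2 = 1/2).
r to a full niece or nephew = 0.25 (full aunt/uncle↔niece/nephew: two paths of length 3 through the shared grandparent pair: r = 2·(1/2)^3 = 1/4).
r to a half first cousin = 1/16 (half first cousins share one grandparent — one path of length 4: r = (1/2)^4 = 1/16).
Summing one r·B term per recipient: 1·0.5·0.367 + 1·0.25·0.0921 + 2·0.0625·0.479 = 0.2664.

0.2664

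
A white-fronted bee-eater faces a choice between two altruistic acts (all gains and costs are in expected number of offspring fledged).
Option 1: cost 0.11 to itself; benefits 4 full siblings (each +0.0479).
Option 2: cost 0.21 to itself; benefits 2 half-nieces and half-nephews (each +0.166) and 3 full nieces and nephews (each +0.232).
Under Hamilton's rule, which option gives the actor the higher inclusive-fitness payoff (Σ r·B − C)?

Option 2

Option 1: r to a full sibling = 0.5.
Option 1: Σ r·B − C = (4·0.5·0.0479) − 0.11 = -0.0142.
Option 2: r to a half-niece or half-nephew = 0.125.
Option 2: r to a full niece or nephew = 0.25.
Option 2: Σ r·B − C = (2·0.125·0.166 + 3·0.25·0.232) − 0.21 = 0.0055.
Option 2 has the higher net inclusive-fitness payoff.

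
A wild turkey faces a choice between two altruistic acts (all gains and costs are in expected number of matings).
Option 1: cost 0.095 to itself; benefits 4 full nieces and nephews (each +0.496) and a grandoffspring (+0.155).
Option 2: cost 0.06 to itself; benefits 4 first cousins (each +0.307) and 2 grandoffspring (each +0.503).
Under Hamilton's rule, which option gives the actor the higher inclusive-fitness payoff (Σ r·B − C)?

Option 1

Option 1: r to a full niece or nephew = 0.25.
Option 1: r to a grandoffspring = 0.25.
Option 1: Σ r·B − C = (4·0.25·0.496 + 1·0.25·0.155) − 0.095 = 0.43975.
Option 2: r to a first cousin = 0.125.
Option 2: r to a grandoffspring = 0.25.
Option 2: Σ r·B − C = (4·0.125·0.307 + 2·0.25·0.503) − 0.06 = 0.345.
Option 1 has the higher net inclusive-fitness payoff.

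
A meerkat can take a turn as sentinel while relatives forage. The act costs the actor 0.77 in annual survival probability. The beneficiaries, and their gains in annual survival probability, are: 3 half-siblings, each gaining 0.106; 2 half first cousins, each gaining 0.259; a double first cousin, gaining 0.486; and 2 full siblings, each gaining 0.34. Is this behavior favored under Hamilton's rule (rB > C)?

No

Hamilton's rule: the trait is favored when the sum of r·B over every recipient exceeds the actor's cost C.
r to a half-sibling = 0.25 (half-sibs share one parent — one path of length 2: r = (1/2)^2 = 1/4).
r to a half first cousin = 0.0625 (half first cousins share one grandparent — one path of length 4: r = (1/2)^4 = 1/16).
r to a double first cousin = 1/4 (double first cousins share both grandparent pairs — four paths of length 4: r = 4·(1/2)^4 = 1/4).
r to a full sibling = 0.5 (full sibs share both parents — two paths of length 2: r = 2·(1/2)^2 = 1/2).
Summing one r·B term per recipient: 3·0.25·0.106 + 2·0.0625·0.259 + 1·0.25·0.486 + 2·0.5·0.34 = 0.573375.
0.573375 < 0.77: the indirect benefit is less than the cost.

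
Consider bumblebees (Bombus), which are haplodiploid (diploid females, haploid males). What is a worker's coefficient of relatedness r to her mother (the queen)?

One meiotic link between diploid queen and diploid daughter: r = 1/2.

0.5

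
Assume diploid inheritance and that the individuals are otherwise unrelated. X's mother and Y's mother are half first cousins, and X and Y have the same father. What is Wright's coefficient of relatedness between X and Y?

0.265625

Relatedness sums over independent paths through distinct common ancestors.
X and Y are related in two ways: half second cousins through their mothers (r = 1/64) and half-sibs through their shared father (r = 1/4).
r = 1/64 + 1/4 = 0.265625.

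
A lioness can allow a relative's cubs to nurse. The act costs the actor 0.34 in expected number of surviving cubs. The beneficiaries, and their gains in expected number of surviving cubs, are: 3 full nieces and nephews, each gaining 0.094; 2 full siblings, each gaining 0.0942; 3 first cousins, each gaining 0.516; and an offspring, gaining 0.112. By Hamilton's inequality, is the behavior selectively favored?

Yes

Hamilton's rule: the trait is favored when the sum of r·B over every recipient exceeds the actor's cost C.
r to a full niece or nephew = 1/4 (full aunt/uncle↔niece/nephew: two paths of length 3 through the shared grandparent pair: r = 2·(1/2)^3 = 1/4).
r to a full sibling = 1/2 (full sibs share both parents — two paths of length 2: r = 2·(1/2)^2 = 1/2).
r to a first cousin = 1/8 (first cousins share one grandparent pair — two paths of length 4: r = 2·(1/2)^4 = 1/8).
r to an offspring = 0.5 (one parent–offspring link: r = (1/2)^1 = 1/2).
Summing one r·B term per recipient: 3·0.25·0.094 + 2·0.5·0.0942 + 3·0.125·0.516 + 1·0.5·0.112 = 0.4142.
0.4142 > 0.34: the indirect benefit exceeds the cost.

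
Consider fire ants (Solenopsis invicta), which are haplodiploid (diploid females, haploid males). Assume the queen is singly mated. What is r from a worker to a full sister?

Haplodiploid full sisters inherit their father's entire haploid genome identically (contributing 1/2) and on average half of their mother's contribution (1/2 · 1/2 = 1/4); r = 1/2 + 1/4 = 3/4.

0.75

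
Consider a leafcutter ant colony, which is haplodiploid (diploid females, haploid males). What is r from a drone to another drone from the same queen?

Haploid brothers each carry a random half of the queen's diploid genome, so on average they share half: r = 1/2.

0.5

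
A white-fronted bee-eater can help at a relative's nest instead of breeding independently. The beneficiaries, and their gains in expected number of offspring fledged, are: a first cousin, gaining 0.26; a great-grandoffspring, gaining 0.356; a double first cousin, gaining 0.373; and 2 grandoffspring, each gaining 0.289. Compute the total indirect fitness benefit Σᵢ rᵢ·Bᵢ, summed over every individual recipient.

0.31475

r to a first cousin = 0.125 (first cousins share one grandparent pair — two paths of length 4: r = 2·(1/2)^4 = 1/8).
r to a great-grandoffspring = 1/8 (three parent–offspring links: r = (1/2)^3 = 1/8).
r to a double first cousin = 1/4 (double first cousins share both grandparent pairs — four paths of length 4: r = 4·(1/2)^4 = 1/4).
r to a grandoffspring = 1/4 (two parent–offspring links: r = (1/2)^2 = 1/4).
Summing one r·B term per recipient: 1·0.125·0.26 + 1·0.125·0.356 + 1·0.25·0.373 + 2·0.25·0.289 = 0.31475.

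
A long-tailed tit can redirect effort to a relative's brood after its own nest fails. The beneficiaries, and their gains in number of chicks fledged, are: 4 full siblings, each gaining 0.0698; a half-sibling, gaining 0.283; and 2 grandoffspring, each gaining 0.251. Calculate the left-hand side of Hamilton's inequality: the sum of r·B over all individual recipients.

r to a full sibling = 1/2 (full sibs share both parents — two paths of length 2: r = 2·(1/2)^2 = 1/2).
r to a half-sibling = 0.25 (half-sibs share one parent — one path of length 2: r = (1/2)^2 = 1/4).
r to a grandoffspring = 1/4 (two parent–offspring links: r = (1/2)^2 = 1/4).
Summing one r·B term per recipient: 4·0.5·0.0698 + 1·0.25·0.283 + 2·0.25·0.251 = 0.33585.

0.33585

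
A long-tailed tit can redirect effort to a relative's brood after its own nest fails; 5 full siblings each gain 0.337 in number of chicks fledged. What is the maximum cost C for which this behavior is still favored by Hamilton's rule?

r to a full sibling = 0.5 (full sibs share both parents — two paths of length 2: r = 2·(1/2)^2 = 1/2).
Hamilton's rule: n·r·B > C, so the trait is favored while C < n·r·B = 5·0.5·0.337 = 0.8425.

0.8425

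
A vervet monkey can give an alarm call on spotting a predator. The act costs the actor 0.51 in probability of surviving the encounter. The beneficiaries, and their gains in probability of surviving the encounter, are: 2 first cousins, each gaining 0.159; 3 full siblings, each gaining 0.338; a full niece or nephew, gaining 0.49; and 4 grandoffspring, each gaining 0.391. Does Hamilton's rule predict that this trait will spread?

Yes

Hamilton's rule: the trait is favored when the sum of r·B over every recipient exceeds the actor's cost C.
r to a first cousin = 0.125 (first cousins share one grandparent pair — two paths of length 4: r = 2·(1/2)^4 = 1/8).
r to a full sibling = 0.5 (full sibs share both parents — two paths of length 2: r = 2·(1/2)^2 = 1/2).
r to a full niece or nephew = 1/4 (full aunt/uncle↔niece/nephew: two paths of length 3 through the shared grandparent pair: r = 2·(1/2)^3 = 1/4).
r to a grandoffspring = 1/4 (two parent–offspring links: r = (1/2)^2 = 1/4).
Summing one r·B term per recipient: 2·0.125·0.159 + 3·0.5·0.338 + 1·0.25·0.49 + 4·0.25·0.391 = 1.06025.
1.06025 > 0.51: the indirect benefit exceeds the cost.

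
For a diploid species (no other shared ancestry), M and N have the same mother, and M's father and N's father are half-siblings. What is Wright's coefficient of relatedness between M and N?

0.3125

Relatedness sums over independent paths through distinct common ancestors.
M and N are related in two ways: half-sibs through their shared mother (r = 1/4) and half first cousins through their fathers (r = 1/16).
r = 1/4 + 1/16 = 0.3125.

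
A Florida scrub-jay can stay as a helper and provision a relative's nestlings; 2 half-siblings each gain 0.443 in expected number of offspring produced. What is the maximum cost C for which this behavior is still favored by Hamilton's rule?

r to a half-sibling = 0.25 (half-sibs share one parent — one path of length 2: r = (1/2)^2 = 1/4).
Hamilton's rule: n·r·B > C, so the trait is favored while C < n·r·B = 2·0.25·0.443 = 0.2215.

0.2215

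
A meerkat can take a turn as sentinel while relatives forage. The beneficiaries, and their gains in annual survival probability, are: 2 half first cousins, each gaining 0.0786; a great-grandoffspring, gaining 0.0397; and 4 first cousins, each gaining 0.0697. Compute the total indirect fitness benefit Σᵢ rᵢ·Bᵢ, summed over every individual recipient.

0.0496375

r to a half first cousin = 0.0625 (half first cousins share one grandparent — one path of length 4: r = (1/2)^4 = 1/16).
r to a great-grandoffspring = 1/8 (three parent–offspring links: r = (1/2)^3 = 1/8).
r to a first cousin = 0.125 (first cousins share one grandparent pair — two paths of length 4: r = 2·(1/2)^4 = 1/8).
Summing one r·B term per recipient: 2·0.0625·0.0786 + 1·0.125·0.0397 + 4·0.125·0.0697 = 0.0496375.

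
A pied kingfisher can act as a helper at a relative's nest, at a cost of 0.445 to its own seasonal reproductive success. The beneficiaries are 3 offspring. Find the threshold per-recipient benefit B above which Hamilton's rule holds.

0.2967

r to an offspring = 1/2 (one parent–offspring link: r = (1/2)^1 = 1/2).
Hamilton's rule with n recipients of equal r: n·r·B > C, so B > C/(n·r) = 0.445/(3·0.5) = 0.2967.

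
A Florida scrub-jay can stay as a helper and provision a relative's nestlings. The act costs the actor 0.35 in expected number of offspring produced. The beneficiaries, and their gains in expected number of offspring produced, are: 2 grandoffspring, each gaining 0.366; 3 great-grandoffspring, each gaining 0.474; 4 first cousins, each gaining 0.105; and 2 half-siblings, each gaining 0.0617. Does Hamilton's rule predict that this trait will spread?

Hamilton's rule: the trait is favored when the sum of r·B over every recipient exceeds the actor's cost C.
r to a grandoffspring = 0.25 (two parent–offspring links: r = (1/2)^2 = 1/4).
r to a great-grandoffspring = 1/8 (three parent–offspring links: r = (1/2)^3 = 1/8).
r to a first cousin = 0.125 (first cousins share one grandparent pair — two paths of length 4: r = 2·(1/2)^4 = 1/8).
r to a half-sibling = 1/4 (half-sibs share one parent — one path of length 2: r = (1/2)^2 = 1/4).
Summing one r·B term per recipient: 2·0.25·0.366 + 3·0.125·0.474 + 4·0.125·0.105 + 2·0.25·0.0617 = 0.4441.
0.4441 > 0.35: the indirect benefit exceeds the cost.

Yes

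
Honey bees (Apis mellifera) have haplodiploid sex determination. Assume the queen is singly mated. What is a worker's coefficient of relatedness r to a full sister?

Haplodiploid full sisters inherit their father's entire haploid genome identically (contributing 1/2) and on average half of their mother's contribution (1/2 · 1/2 = 1/4); r = 1/2 + 1/4 = 3/4.

0.75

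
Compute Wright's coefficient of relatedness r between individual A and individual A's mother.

Each parent–offspring link contributes a factor of 1/2, and independent paths through distinct common ancestors add.
One parent–offspring link: r = (1/2)^1 = 1/2.

0.5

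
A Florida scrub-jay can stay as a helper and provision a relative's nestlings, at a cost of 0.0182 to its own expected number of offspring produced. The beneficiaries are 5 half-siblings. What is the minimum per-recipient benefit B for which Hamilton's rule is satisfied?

0.0146

r to a half-sibling = 1/4 (half-sibs share one parent — one path of length 2: r = (1/2)^2 = 1/4).
Hamilton's rule with n recipients of equal r: n·r·B > C, so B > C/(n·r) = 0.0182/(5·0.25) = 0.0146.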